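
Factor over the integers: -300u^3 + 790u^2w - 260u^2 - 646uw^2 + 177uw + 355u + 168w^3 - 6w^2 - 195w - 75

-(10u - 6w - 3)(10u - 7w - 5)(3u - 4w + 5)

Group: 10u(-30u^2 + 58uw - 41u - 24w^2 + 18w + 15) + (-7w - 5)(-30u^2 + 58uw - 41u - 24w^2 + 18w + 15); both groups contain (-30u^2 + 58uw - 41u - 24w^2 + 18w + 15), so (10u - 7w - 5) is a factor with cofactor -30u^2 + 58uw - 41u - 24w^2 + 18w + 15.
The cofactor groups again: -30u^2 + 58uw - 41u - 24w^2 + 18w + 15 = -10u(3u - 4w + 5) + (6w + 3)(3u - 4w + 5); both groups contain (3u - 4w + 5), giving -(10u - 6w - 3)(3u - 4w + 5).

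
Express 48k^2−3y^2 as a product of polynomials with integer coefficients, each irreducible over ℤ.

3(4k+y)(4k−y)

Every term has a factor of 3. Then 16k^2−y^2 = (4k)² − (y)².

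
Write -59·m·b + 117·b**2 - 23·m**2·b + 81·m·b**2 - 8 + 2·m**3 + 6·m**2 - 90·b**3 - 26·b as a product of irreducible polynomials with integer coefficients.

Group: 2·m·(m**2 - 9·m·b + m + 18·b**2 - 9·b - 2) + (-5·b + 4)·(m**2 - 9·m·b + m + 18·b**2 - 9·b - 2); both groups contain (m**2 - 9·m·b + m + 18·b**2 - 9·b - 2), so (2·m - 5·b + 4) is a factor with cofactor m**2 - 9·m·b + m + 18·b**2 - 9·b - 2.
The cofactor groups again: m**2 - 9·m·b + m + 18·b**2 - 9·b - 2 = m·(m - 6·b - 1) + (-3·b + 2)·(m - 6·b - 1); both groups contain (m - 6·b - 1), giving (m - 3·b + 2)·(m - 6·b - 1).

(m - 3·b + 2)·(2·m - 5·b + 4)·(m - 6·b - 1)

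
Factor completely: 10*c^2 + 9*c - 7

(2*c - 1)*(5*c + 7)

Need a pair with product 10·(-7) = -70 and sum 9: that's 14 and -5.
Split the middle term: 10*c^2 + 14*c - 5*c - 7 = 2*c*(5*c + 7) - (5*c + 7).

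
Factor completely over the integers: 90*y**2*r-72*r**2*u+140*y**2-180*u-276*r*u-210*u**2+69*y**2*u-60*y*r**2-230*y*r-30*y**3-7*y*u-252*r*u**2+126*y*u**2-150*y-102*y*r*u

Group: 3*y*(-10*y**2+10*y*r+23*y*u+30*y+12*r*u+42*u**2+36*u) + (-6*r-5)*(-10*y**2+10*y*r+23*y*u+30*y+12*r*u+42*u**2+36*u); both groups contain (-10*y**2+10*y*r+23*y*u+30*y+12*r*u+42*u**2+36*u), so (3*y-6*r-5) is a factor with cofactor -10*y**2+10*y*r+23*y*u+30*y+12*r*u+42*u**2+36*u.
The cofactor groups again: -10*y**2+10*y*r+23*y*u+30*y+12*r*u+42*u**2+36*u = -2*y*(5*y+6*u) + (2*r+7*u+6)*(5*y+6*u); both groups contain (5*y+6*u), giving -(2*y-2*r-7*u-6)*(5*y+6*u).

-(2*y-2*r-7*u-6)*(3*y-6*r-5)*(5*y+6*u)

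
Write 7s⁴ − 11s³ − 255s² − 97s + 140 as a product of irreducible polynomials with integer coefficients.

By the rational root theorem, s = 4/7 is a root, so (7s − 4) divides it; the quotient is s³ − s² − 37s − 35.
Next, s = −1 is a root, so (s + 1) is a factor; dividing leaves s² − 2s − 35.
The remaining quadratic factors as (s + 5)(s − 7).

(7s − 4)(s + 1)(s + 5)(s − 7)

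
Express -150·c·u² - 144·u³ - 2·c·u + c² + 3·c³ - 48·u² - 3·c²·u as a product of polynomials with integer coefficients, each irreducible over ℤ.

(3·c + 3·u + 1)·(c + 6·u)·(c - 8·u)

Group: c·(3·c² + 21·c·u + c + 18·u² + 6·u) - 8·u·(3·c² + 21·c·u + c + 18·u² + 6·u); both groups contain (3·c² + 21·c·u + c + 18·u² + 6·u), so (c - 8·u) is a factor with cofactor 3·c² + 21·c·u + c + 18·u² + 6·u.
The cofactor groups again: 3·c² + 21·c·u + c + 18·u² + 6·u = c·(3·c + 3·u + 1) + 6·u·(3·c + 3·u + 1); both groups contain (3·c + 3·u + 1), giving (c + 6·u)·(3·c + 3·u + 1).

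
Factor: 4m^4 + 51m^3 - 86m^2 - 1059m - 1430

By the rational root theorem, m = -11/4 is a root, so (4m + 11) divides it; the quotient is m^3 + 10m^2 - 49m - 130.
Continuing, m = 5 is a root, giving the factor (m - 5) and quotient m^2 + 15m + 26.
The remaining quadratic factors as (m + 2)(m + 13).

(4m + 11)(m + 13)(m + 2)(m - 5)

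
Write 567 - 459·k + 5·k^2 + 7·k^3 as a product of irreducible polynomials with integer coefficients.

(7·k - 9)·(k + 9)·(k - 7)

Testing divisors of the constant over divisors of the leading coefficient, k = 9/7 is a root, so (7·k - 9) divides it; the quotient is k^2 + 2·k - 63.
The remaining quadratic factors as (k - 7)(k + 9).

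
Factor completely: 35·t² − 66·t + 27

(5·t − 3)·(7·t − 9)

Need a pair with product 35·27 = 945 and sum −66: that's −21 and −45.
Split the middle term: 35·t² − 21·t − 45·t + 27 = 7·t·(5·t − 3) − 9·(5·t − 3).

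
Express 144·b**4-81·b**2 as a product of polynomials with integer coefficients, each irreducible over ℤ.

Factor out 9·b**2, leaving 16·b**2-9, which is a difference of two squares.

9·b**2·(4·b+3)·(4·b-3)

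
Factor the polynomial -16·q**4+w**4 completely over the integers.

(w-2·q)·(w+2·q)·(w**2+4·q**2)

(w)⁴ − (2·q)⁴ = ((w)² − (2·q)²)((w)² + (2·q)²); the first factor splits again, the second (w**2+4·q**2) is irreducible.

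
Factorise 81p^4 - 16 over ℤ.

(3p + 2)(3p - 2)(9p^2 + 4)

Difference of squares twice: with A = 3p and B = 2, A⁴ − B⁴ = (A² − B²)(A² + B²), and A² − B² factors again.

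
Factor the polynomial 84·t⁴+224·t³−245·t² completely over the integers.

Pull out the common factor 7·t², then factor the remaining trinomial.

7·t²·(2·t+7)·(6·t−5)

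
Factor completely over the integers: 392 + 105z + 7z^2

7(z + 7)(z + 8)

Pull out the common factor 7, then factor the remaining trinomial.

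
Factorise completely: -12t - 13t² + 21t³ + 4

(3t + 2)(7t - 2)(t - 1)

Testing divisors of the constant over divisors of the leading coefficient, t = 1 is a root, giving the factor (t - 1) and quotient 21t² + 8t - 4.
The remaining quadratic factors as (7t - 2)(3t + 2).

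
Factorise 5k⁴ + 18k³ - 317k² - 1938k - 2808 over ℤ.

(5k + 13)(k + 4)(k + 6)(k - 9)

By the rational root theorem, k = -4 is a root, giving the factor (k + 4) and quotient 5k³ - 2k² - 309k - 702.
Then k = -6 is a root, so (k + 6) divides it; the quotient is 5k² - 32k - 117.
The remaining quadratic factors as (k - 9)(5k + 13).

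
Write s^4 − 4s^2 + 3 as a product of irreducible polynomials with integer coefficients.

(s + 1)(s − 1)(s^2 − 3)

Substitute u = s^2 to get a quadratic in u, then factor.
s^2 − 1 is a difference of squares.
s^2 − 3 is irreducible over ℤ (3 is not a perfect square).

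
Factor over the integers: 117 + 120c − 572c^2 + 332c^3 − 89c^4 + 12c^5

Testing divisors of the constant over divisors of the leading coefficient, c = 3 is a root, so (c − 3) is a factor; dividing leaves 12c^4 − 53c^3 + 173c^2 − 53c − 39.
Then c = 3/4 is a root, giving the factor (4c − 3) and quotient 3c^3 − 11c^2 + 35c + 13.
Next, c = −1/3 is a root, so (3c + 1) divides it; the quotient is c^2 − 4c + 13.
The quadratic c^2 − 4c + 13 has discriminant −36 < 0 and is irreducible over ℤ.

(3c + 1)(4c − 3)(c − 3)(c^2 − 4c + 13)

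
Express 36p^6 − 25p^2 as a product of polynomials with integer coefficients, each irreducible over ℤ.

Factor out p^2 first: what remains is 36p^4 − 25.
Recognize a difference of squares with the parts 6p^2 and 5.

p^2(6p^2 + 5)(6p^2 − 5)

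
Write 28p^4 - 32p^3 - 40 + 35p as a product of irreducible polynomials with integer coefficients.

(7p - 8)(4p^3 + 5)

Group as (28p^4 + 35p) + (-32p^3 - 40) = 7p(4p^3 + 5) - 8(4p^3 + 5).
Both groups share the factor (4p^3 + 5).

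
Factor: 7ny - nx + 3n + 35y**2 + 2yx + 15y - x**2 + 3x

Group: n(7y - x + 3) + (5y + x)(7y - x + 3); both groups contain (7y - x + 3).

(7y - x + 3)(n + 5y + x)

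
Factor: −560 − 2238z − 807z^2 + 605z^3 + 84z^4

(3z − 7)(4z + 5)(7z + 2)(z + 8)

Among the possible rational roots, z = 7/3 is a root, so (3z − 7) divides it; the quotient is 28z^3 + 267z^2 + 354z + 80.
Continuing, z = −8 is a root, so (z + 8) is a factor; dividing leaves 28z^2 + 43z + 10.
The remaining quadratic factors as (4z + 5)(7z + 2).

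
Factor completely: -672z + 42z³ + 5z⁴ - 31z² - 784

Trying the rational-root candidates, z = -7/5 is a root, so (5z + 7) is a factor; dividing leaves z³ + 7z² - 16z - 112.
Next, z = -7 is a root, giving the factor (z + 7) and quotient z² - 16.
The remaining quadratic factors as (z + 4)(z - 4).

(5z + 7)(z + 4)(z + 7)(z - 4)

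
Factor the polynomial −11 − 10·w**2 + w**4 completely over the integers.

(w**2 + 1)·(w**2 − 11)

Substitute u = w**2 to get a quadratic in u, then factor.
w**2 + 1 is irreducible over ℤ (sum of squares).
w**2 − 11 is irreducible over ℤ (11 is not a perfect square).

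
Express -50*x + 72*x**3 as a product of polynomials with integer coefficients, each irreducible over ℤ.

Pull out the common factor 2*x; 36*x**2 - 25 is a difference of squares.

2*x*(6*x + 5)*(6*x - 5)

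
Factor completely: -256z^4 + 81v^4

(3v + 4z)(3v - 4z)(9v^2 + 16z^2)

Difference of squares twice: with A = 3v and B = 4z, A⁴ − B⁴ = (A² − B²)(A² + B²), and A² − B² factors again.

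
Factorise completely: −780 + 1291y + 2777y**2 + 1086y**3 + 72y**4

Trying the rational-root candidates, y = −13/6 is a root, so (6y + 13) is a factor; dividing leaves 12y**3 + 155y**2 + 127y − 60.
Next, y = 1/3 is a root, giving the factor (3y − 1) and quotient 4y**2 + 53y + 60.
The remaining quadratic factors as (y + 12)(4y + 5).

(3y − 1)(4y + 5)(6y + 13)(y + 12)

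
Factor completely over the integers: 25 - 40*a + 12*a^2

(2*a - 5)*(6*a - 5)

Need a pair with product 12·25 = 300 and sum -40: that's -30 and -10.
Split the middle term: 12*a^2 - 30*a - 10*a + 25 = 6*a*(2*a - 5) - 5*(2*a - 5).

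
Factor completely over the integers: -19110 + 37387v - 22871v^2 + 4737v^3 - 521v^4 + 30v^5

(5v - 6)(6v - 7)(v - 7)(v^2 - 8v + 65)

By the rational root theorem, v = 7/6 is a root, giving the factor (6v - 7) and quotient 5v^4 - 81v^3 + 695v^2 - 3001v + 2730.
Continuing, v = 7 is a root, so (v - 7) is a factor; dividing leaves 5v^3 - 46v^2 + 373v - 390.
Continuing, v = 6/5 is a root, so (5v - 6) divides it; the quotient is v^2 - 8v + 65.
The quadratic v^2 - 8v + 65 has discriminant -196 < 0 and is irreducible over ℤ.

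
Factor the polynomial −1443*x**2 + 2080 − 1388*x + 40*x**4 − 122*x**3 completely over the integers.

(2*x + 5)*(4*x + 13)*(5*x − 4)*(x − 8)

Testing divisors of the constant over divisors of the leading coefficient, x = −5/2 is a root, so (2*x + 5) divides it; the quotient is 20*x**3 − 111*x**2 − 444*x + 416.
Next, x = 4/5 is a root, giving the factor (5*x − 4) and quotient 4*x**2 − 19*x − 104.
The remaining quadratic factors as (x − 8)(4*x + 13).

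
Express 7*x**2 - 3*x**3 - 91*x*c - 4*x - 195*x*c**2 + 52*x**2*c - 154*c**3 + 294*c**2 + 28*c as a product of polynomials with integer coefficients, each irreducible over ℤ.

-(x - 11*c - 1)*(x - 7*c)*(3*x + 2*c - 4)

Group: x*(-3*x**2 + 19*x*c + 4*x + 14*c**2 - 28*c) + (-11*c - 1)*(-3*x**2 + 19*x*c + 4*x + 14*c**2 - 28*c); both groups contain (-3*x**2 + 19*x*c + 4*x + 14*c**2 - 28*c), so (x - 11*c - 1) is a factor with cofactor -3*x**2 + 19*x*c + 4*x + 14*c**2 - 28*c.
The cofactor groups again: -3*x**2 + 19*x*c + 4*x + 14*c**2 - 28*c = -x*(3*x + 2*c - 4) + 7*c*(3*x + 2*c - 4); both groups contain (3*x + 2*c - 4), giving -(x - 7*c)*(3*x + 2*c - 4).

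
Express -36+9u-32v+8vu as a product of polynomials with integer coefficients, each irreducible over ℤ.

Group as (8vu-32v) + (9u-36) = 8v(u-4) + 9(u-4).
Both groups share the factor (u-4).

(8v+9)(u-4)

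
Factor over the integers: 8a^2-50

Pull out the common factor 2; 4a^2-25 is a difference of squares.

2(2a+5)(2a-5)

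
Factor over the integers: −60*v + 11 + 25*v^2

(5*v − 1)*(5*v − 11)

Need a pair with product 25·11 = 275 and sum −60: that's −55 and −5.
Split the middle term: 25*v^2 − 55*v − 5*v + 11 = 5*v*(5*v − 11) − (5*v − 11).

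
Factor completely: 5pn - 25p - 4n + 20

Group as (5pn - 25p) + (-4n + 20) = 5p(n - 5) - 4(n - 5).
Both groups share the factor (n - 5).

(5p - 4)(n - 5)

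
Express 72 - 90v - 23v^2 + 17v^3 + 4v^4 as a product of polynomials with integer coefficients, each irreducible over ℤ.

By the rational root theorem, v = 3/4 is a root, so (4v - 3) divides it; the quotient is v^3 + 5v^2 - 2v - 24.
Continuing, v = -4 is a root, giving the factor (v + 4) and quotient v^2 + v - 6.
The remaining quadratic factors as (v + 3)(v - 2).

(4v - 3)(v + 3)(v + 4)(v - 2)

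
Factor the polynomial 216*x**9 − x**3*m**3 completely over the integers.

x**3*(6*x**2 − m)*(36*x**4 + 6*x**2*m + m**2)

Every term has a factor of x**3; factoring it out leaves 216*x**6 − m**3.
Recognize a difference of cubes with the parts 6*x**2 and m.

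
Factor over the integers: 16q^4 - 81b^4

Write as (4q^2)² − (9b^2)², then factor 4q^2 - 9b^2 once more.

(2q - 3b)(2q + 3b)(4q^2 + 9b^2)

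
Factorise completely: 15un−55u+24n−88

Group as (15un−55u) + (24n−88) = 5u(3n−11) + 8(3n−11).
Both groups share the factor (3n−11).

(3n−11)(5u+8)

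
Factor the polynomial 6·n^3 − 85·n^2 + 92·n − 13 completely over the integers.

(6·n − 1)·(n − 1)·(n − 13)

Among the possible rational roots, n = 1/6 is a root, giving the factor (6·n − 1) and quotient n^2 − 14·n + 13.
The remaining quadratic factors as (n − 13)(n − 1).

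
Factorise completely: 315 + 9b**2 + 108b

9(b + 5)(b + 7)

Pull out the common factor 9, then factor the remaining trinomial.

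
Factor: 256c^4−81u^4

(4c+3u)(4c−3u)(16c^2+9u^2)

(4c)⁴ − (3u)⁴ = ((4c)² − (3u)²)((4c)² + (3u)²); the first factor splits again, the second (16c^2+9u^2) is irreducible.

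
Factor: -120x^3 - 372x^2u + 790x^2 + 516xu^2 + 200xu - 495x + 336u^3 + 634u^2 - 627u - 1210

-(5x - 7u - 10)(12x + 6u + 11)(2x + 8u - 11)

Group: 12x(-10x^2 - 26xu + 75x + 56u^2 + 3u - 110) + (6u + 11)(-10x^2 - 26xu + 75x + 56u^2 + 3u - 110); both groups contain (-10x^2 - 26xu + 75x + 56u^2 + 3u - 110), so (12x + 6u + 11) is a factor with cofactor -10x^2 - 26xu + 75x + 56u^2 + 3u - 110.
The cofactor groups again: -10x^2 - 26xu + 75x + 56u^2 + 3u - 110 = -5x(2x + 8u - 11) + (7u + 10)(2x + 8u - 11); both groups contain (2x + 8u - 11), giving -(5x - 7u - 10)(2x + 8u - 11).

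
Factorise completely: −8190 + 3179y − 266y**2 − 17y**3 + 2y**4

(2y − 9)(y + 13)(y − 10)(y − 7)

Testing divisors of the constant over divisors of the leading coefficient, y = 10 is a root, so (y − 10) divides it; the quotient is 2y**3 + 3y**2 − 236y + 819.
Next, y = 7 is a root, giving the factor (y − 7) and quotient 2y**2 + 17y − 117.
The remaining quadratic factors as (2y − 9)(y + 13).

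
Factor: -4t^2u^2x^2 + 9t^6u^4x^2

t^2u^2x^2(3t^2u + 2)(3t^2u - 2)

Factor out t^2u^2x^2 first: what remains is 9t^4u^2 - 4.
Recognize a difference of squares with the parts 3t^2u and 2.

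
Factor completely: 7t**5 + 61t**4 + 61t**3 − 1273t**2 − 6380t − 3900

(7t + 5)(t + 6)(t − 5)(t**2 + 7t + 26)

Testing divisors of the constant over divisors of the leading coefficient, t = −5/7 is a root, giving the factor (7t + 5) and quotient t**4 + 8t**3 + 3t**2 − 184t − 780.
Then t = 5 is a root, giving the factor (t − 5) and quotient t**3 + 13t**2 + 68t + 156.
Continuing, t = −6 is a root, giving the factor (t + 6) and quotient t**2 + 7t + 26.
The quadratic t**2 + 7t + 26 has discriminant −55 < 0 and is irreducible over ℤ.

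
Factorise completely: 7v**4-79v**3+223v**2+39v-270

(7v-9)(v+1)(v-5)(v-6)

By the rational root theorem, v = 6 is a root, so (v-6) is a factor; dividing leaves 7v**3-37v**2+v+45.
Then v = -1 is a root, so (v+1) divides it; the quotient is 7v**2-44v+45.
The remaining quadratic factors as (7v-9)(v-5).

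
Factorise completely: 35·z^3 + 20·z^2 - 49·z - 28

Group as (35·z^3 - 49·z) + (20·z^2 - 28) = 7·z·(5·z^2 - 7) + 4·(5·z^2 - 7).
Both groups share the factor (5·z^2 - 7).

(7·z + 4)·(5·z^2 - 7)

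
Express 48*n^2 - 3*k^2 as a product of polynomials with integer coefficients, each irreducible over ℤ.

3*(4*n - k)*(4*n + k)

Pull out the common factor 3; 16*n^2 - k^2 is a difference of squares.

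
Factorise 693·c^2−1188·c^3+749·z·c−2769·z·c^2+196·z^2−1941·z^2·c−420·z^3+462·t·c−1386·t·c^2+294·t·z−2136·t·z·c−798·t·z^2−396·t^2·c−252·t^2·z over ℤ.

−(7·z+11·c)·(6·t+15·z+12·c−7)·(6·t+4·z+9·c)

Group: 6·t·(−42·t·z−66·t·c−28·z^2−107·z·c−99·c^2) + (15·z+12·c−7)·(−42·t·z−66·t·c−28·z^2−107·z·c−99·c^2); both groups contain (−42·t·z−66·t·c−28·z^2−107·z·c−99·c^2), so (6·t+15·z+12·c−7) is a factor with cofactor −42·t·z−66·t·c−28·z^2−107·z·c−99·c^2.
The cofactor groups again: −42·t·z−66·t·c−28·z^2−107·z·c−99·c^2 = −7·z·(6·t+4·z+9·c) − 11·c·(6·t+4·z+9·c); both groups contain (6·t+4·z+9·c), giving −(7·z+11·c)·(6·t+4·z+9·c).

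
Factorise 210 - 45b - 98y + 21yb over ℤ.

(3b - 14)(7y - 15)

Group as (21yb - 98y) + (-45b + 210) = 7y(3b - 14) - 15(3b - 14).
Both groups share the factor (3b - 14).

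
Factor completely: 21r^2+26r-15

Need a pair with product 21·(-15) = -315 and sum 26: that's 35 and -9.
Split the middle term: 21r^2+35r - 9r-15 = 7r(3r+5) - 3(3r+5).

(3r+5)(7r-3)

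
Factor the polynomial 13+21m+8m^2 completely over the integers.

(8m+13)(m+1)

Need a pair with product 8·13 = 104 and sum 21: that's 8 and 13.
Split the middle term: 8m^2+8m + 13m+13 = 8m(m+1) + 13(m+1).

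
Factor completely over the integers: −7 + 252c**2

7(6c + 1)(6c − 1)

Pull out the common factor 7; 36c**2 − 1 is a difference of squares.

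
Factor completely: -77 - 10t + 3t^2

Need a pair with product 3·(-77) = -231 and sum -10: that's -21 and 11.
Split the middle term: 3t^2 - 21t + 11t - 77 = 3t(t - 7) + 11(t - 7).

(3t + 11)(t - 7)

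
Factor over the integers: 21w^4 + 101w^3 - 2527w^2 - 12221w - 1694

(3w + 14)(7w + 1)(w + 11)(w - 11)

Trying the rational-root candidates, w = -1/7 is a root, so (7w + 1) divides it; the quotient is 3w^3 + 14w^2 - 363w - 1694.
Continuing, w = 11 is a root, so (w - 11) is a factor; dividing leaves 3w^2 + 47w + 154.
The remaining quadratic factors as (w + 11)(3w + 14).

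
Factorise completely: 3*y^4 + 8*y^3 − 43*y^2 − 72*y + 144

(3*y − 4)*(y + 3)*(y + 4)*(y − 3)

Testing divisors of the constant over divisors of the leading coefficient, y = 4/3 is a root, so (3*y − 4) is a factor; dividing leaves y^3 + 4*y^2 − 9*y − 36.
Then y = 3 is a root, giving the factor (y − 3) and quotient y^2 + 7*y + 12.
The remaining quadratic factors as (y + 4)(y + 3).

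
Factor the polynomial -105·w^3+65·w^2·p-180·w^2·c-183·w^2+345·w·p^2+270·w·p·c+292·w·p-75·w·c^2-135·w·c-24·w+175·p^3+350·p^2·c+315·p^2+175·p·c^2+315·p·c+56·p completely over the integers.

Group: 5·w·(-21·w^2+34·w·p-15·w·c-3·w+35·p^2+35·p·c+7·p) + (5·p+5·c+8)·(-21·w^2+34·w·p-15·w·c-3·w+35·p^2+35·p·c+7·p); both groups contain (-21·w^2+34·w·p-15·w·c-3·w+35·p^2+35·p·c+7·p), so (5·w+5·p+5·c+8) is a factor with cofactor -21·w^2+34·w·p-15·w·c-3·w+35·p^2+35·p·c+7·p.
The cofactor groups again: -21·w^2+34·w·p-15·w·c-3·w+35·p^2+35·p·c+7·p = -3·w·(7·w+5·p+5·c+1) + 7·p·(7·w+5·p+5·c+1); both groups contain (7·w+5·p+5·c+1), giving -(3·w-7·p)·(7·w+5·p+5·c+1).

-(3·w-7·p)·(5·w+5·p+5·c+8)·(7·w+5·p+5·c+1)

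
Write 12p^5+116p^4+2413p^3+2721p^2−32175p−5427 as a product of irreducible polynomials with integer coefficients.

Trying the rational-root candidates, p = −1/6 is a root, giving the factor (6p+1) and quotient 2p^4+19p^3+399p^2+387p−5427.
Next, p = 3 is a root, giving the factor (p−3) and quotient 2p^3+25p^2+474p+1809.
Next, p = −9/2 is a root, giving the factor (2p+9) and quotient p^2+8p+201.
The quadratic p^2+8p+201 has discriminant −740 < 0 and is irreducible over ℤ.

(2p+9)(6p+1)(p−3)(p^2+8p+201)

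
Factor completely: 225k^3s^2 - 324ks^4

9ks^2(5k + 6s)(5k - 6s)

Pull out the common factor 9ks^2; 25k^2 - 36s^2 is a difference of squares.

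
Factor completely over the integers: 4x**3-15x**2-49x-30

(4x+5)(x+1)(x-6)

Trying the rational-root candidates, x = 6 is a root, giving the factor (x-6) and quotient 4x**2+9x+5.
The remaining quadratic factors as (x+1)(4x+5).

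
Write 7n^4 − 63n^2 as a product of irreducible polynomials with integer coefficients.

Factor out 7n^2, leaving n^2 − 9, which is a difference of two squares.

7n^2(n + 3)(n − 3)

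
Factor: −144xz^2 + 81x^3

Factor out 9x, leaving 9x^2 − 16z^2, which is a difference of two squares.

9x(3x + 4z)(3x − 4z)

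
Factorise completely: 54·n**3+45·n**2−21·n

3·n·(3·n−1)·(6·n+7)

Pull out the common factor 3·n, then factor the remaining trinomial.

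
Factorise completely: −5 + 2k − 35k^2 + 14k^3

Group as (14k^3 + 2k) + (−35k^2 − 5) = 2k(7k^2 + 1) − 5(7k^2 + 1).
Both groups share the factor (7k^2 + 1).

(2k − 5)(7k^2 + 1)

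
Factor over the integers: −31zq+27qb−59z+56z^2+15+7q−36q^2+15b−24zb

(7z+4q−3b−3)(8z−9q−5)

Group: 8z(7z+4q−3b−3) + (−9q−5)(7z+4q−3b−3); both groups contain (7z+4q−3b−3).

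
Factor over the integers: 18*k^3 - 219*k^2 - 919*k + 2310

(3*k + 14)*(6*k - 11)*(k - 15)

Trying the rational-root candidates, k = 11/6 is a root, giving the factor (6*k - 11) and quotient 3*k^2 - 31*k - 210.
The remaining quadratic factors as (k - 15)(3*k + 14).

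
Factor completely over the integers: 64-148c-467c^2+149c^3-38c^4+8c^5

(2c+1)(4c-1)(c-4)(c^2-c+16)

Trying the rational-root candidates, c = -1/2 is a root, giving the factor (2c+1) and quotient 4c^4-21c^3+85c^2-276c+64.
Next, c = 1/4 is a root, so (4c-1) is a factor; dividing leaves c^3-5c^2+20c-64.
Next, c = 4 is a root, so (c-4) divides it; the quotient is c^2-c+16.
The quadratic c^2-c+16 has discriminant -63 < 0 and is irreducible over ℤ.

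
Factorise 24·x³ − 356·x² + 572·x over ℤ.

4·x·(6·x − 11)·(x − 13)

Pull out the common factor 4·x, then factor the remaining trinomial.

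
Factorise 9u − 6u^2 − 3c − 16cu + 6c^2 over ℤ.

(6c + 2u − 3)(c − 3u)

Group: 6c(c − 3u) + (2u − 3)(c − 3u); both groups contain (c − 3u).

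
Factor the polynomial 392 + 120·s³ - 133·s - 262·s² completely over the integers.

Among the possible rational roots, s = -7/6 is a root, so (6·s + 7) divides it; the quotient is 20·s² - 67·s + 56.
The remaining quadratic factors as (5·s - 8)(4·s - 7).

(4·s - 7)·(5·s - 8)·(6·s + 7)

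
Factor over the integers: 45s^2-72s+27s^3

9s(3s+8)(s-1)

Pull out the common factor 9s, then factor the remaining trinomial.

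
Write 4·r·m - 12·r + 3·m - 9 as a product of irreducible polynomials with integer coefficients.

Group as (4·r·m - 12·r) + (3·m - 9) = 4·r·(m - 3) + 3·(m - 3).
Both groups share the factor (m - 3).

(4·r + 3)·(m - 3)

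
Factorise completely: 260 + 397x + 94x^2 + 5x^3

(5x + 4)(x + 13)(x + 5)

By the rational root theorem, x = −13 is a root, giving the factor (x + 13) and quotient 5x^2 + 29x + 20.
The remaining quadratic factors as (5x + 4)(x + 5).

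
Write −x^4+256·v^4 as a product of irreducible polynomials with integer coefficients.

Difference of squares twice: with A = 4·v and B = x, A⁴ − B⁴ = (A² − B²)(A² + B²), and A² − B² factors again.

(4·v+x)·(4·v−x)·(16·v^2+x^2)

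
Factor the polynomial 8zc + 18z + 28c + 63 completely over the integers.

(2z + 7)(4c + 9)

Group as (8zc + 18z) + (28c + 63) = 2z(4c + 9) + 7(4c + 9).
Both groups share the factor (4c + 9).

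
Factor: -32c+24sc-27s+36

Group as (24sc-27s) + (-32c+36) = 3s(8c-9) - 4(8c-9).
Both groups share the factor (8c-9).

(3s-4)(8c-9)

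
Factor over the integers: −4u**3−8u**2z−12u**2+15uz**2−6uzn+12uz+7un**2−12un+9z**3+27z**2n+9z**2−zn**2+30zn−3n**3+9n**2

−(2u−3z−n)(u+3z−n+3)(2u+z+3n)

Group: u(−4u**2+4uz−4un+3z**2+10zn+3n**2) + (3z−n+3)(−4u**2+4uz−4un+3z**2+10zn+3n**2); both groups contain (−4u**2+4uz−4un+3z**2+10zn+3n**2), so (u+3z−n+3) is a factor with cofactor −4u**2+4uz−4un+3z**2+10zn+3n**2.
The cofactor groups again: −4u**2+4uz−4un+3z**2+10zn+3n**2 = −2u(2u−3z−n) + (−z−3n)(2u−3z−n); both groups contain (2u−3z−n), giving −(2u+z+3n)(2u−3z−n).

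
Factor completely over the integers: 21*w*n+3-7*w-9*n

(3*n-1)*(7*w-3)

Group as (21*w*n-7*w) + (-9*n+3) = 7*w*(3*n-1) - 3*(3*n-1).
Both groups share the factor (3*n-1).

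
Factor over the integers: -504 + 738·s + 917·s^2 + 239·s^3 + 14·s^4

(2·s + 7)·(7·s - 3)·(s + 12)·(s + 2)

Among the possible rational roots, s = -2 is a root, giving the factor (s + 2) and quotient 14·s^3 + 211·s^2 + 495·s - 252.
Next, s = -7/2 is a root, so (2·s + 7) is a factor; dividing leaves 7·s^2 + 81·s - 36.
The remaining quadratic factors as (s + 12)(7·s - 3).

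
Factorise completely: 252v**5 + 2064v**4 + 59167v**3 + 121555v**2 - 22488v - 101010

Trying the rational-root candidates, v = 5/6 is a root, so (6v - 5) is a factor; dividing leaves 42v**4 + 379v**3 + 10177v**2 + 28740v + 20202.
Then v = -13/7 is a root, giving the factor (7v + 13) and quotient 6v**3 + 43v**2 + 1374v + 1554.
Next, v = -7/6 is a root, so (6v + 7) is a factor; dividing leaves v**2 + 6v + 222.
The quadratic v**2 + 6v + 222 has discriminant -852 < 0 and is irreducible over ℤ.

(6v + 7)(6v - 5)(7v + 13)(v**2 + 6v + 222)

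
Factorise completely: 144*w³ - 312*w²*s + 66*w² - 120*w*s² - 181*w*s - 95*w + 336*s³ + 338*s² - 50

Group: 6*w*(24*w² - 24*w*s + 31*w - 48*s² - 14*s + 10) + (-7*s - 5)*(24*w² - 24*w*s + 31*w - 48*s² - 14*s + 10); both groups contain (24*w² - 24*w*s + 31*w - 48*s² - 14*s + 10), so (6*w - 7*s - 5) is a factor with cofactor 24*w² - 24*w*s + 31*w - 48*s² - 14*s + 10.
The cofactor groups again: 24*w² - 24*w*s + 31*w - 48*s² - 14*s + 10 = 8*w*(3*w - 6*s + 2) + (8*s + 5)*(3*w - 6*s + 2); both groups contain (3*w - 6*s + 2), giving (8*w + 8*s + 5)*(3*w - 6*s + 2).

(3*w - 6*s + 2)*(6*w - 7*s - 5)*(8*w + 8*s + 5)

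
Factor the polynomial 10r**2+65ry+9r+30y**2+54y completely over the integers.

(10r+5y+9)(r+6y)

Group: r(10r+5y+9) + 6y(10r+5y+9); both groups contain (10r+5y+9).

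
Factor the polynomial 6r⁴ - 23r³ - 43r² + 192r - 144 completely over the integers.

(2r - 3)(3r - 4)(r + 3)(r - 4)

Testing divisors of the constant over divisors of the leading coefficient, r = 4/3 is a root, so (3r - 4) is a factor; dividing leaves 2r³ - 5r² - 21r + 36.
Next, r = 4 is a root, giving the factor (r - 4) and quotient 2r² + 3r - 9.
The remaining quadratic factors as (r + 3)(2r - 3).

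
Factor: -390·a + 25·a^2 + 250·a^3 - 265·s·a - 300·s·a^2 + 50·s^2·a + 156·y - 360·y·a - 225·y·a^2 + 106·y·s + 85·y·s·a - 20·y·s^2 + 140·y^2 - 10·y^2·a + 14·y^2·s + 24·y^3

Group: 3·y·(8·y^2 + 10·y·s - 30·y·a + 12·y - 25·s·a + 25·a^2 - 30·a) + (-2·s + 10·a + 13)·(8·y^2 + 10·y·s - 30·y·a + 12·y - 25·s·a + 25·a^2 - 30·a); both groups contain (8·y^2 + 10·y·s - 30·y·a + 12·y - 25·s·a + 25·a^2 - 30·a), so (3·y - 2·s + 10·a + 13) is a factor with cofactor 8·y^2 + 10·y·s - 30·y·a + 12·y - 25·s·a + 25·a^2 - 30·a.
The cofactor groups again: 8·y^2 + 10·y·s - 30·y·a + 12·y - 25·s·a + 25·a^2 - 30·a = 4·y·(2·y - 5·a) + (5·s - 5·a + 6)·(2·y - 5·a); both groups contain (2·y - 5·a), giving (4·y + 5·s - 5·a + 6)·(2·y - 5·a).

(2·y - 5·a)·(4·y + 5·s - 5·a + 6)·(3·y - 2·s + 10·a + 13)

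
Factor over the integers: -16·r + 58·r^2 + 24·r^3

Pull out the common factor 2·r, then factor the remaining trinomial.

2·r·(3·r + 8)·(4·r - 1)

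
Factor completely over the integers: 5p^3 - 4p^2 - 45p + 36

By the rational root theorem, p = -3 is a root, giving the factor (p + 3) and quotient 5p^2 - 19p + 12.
The remaining quadratic factors as (5p - 4)(p - 3).

(5p - 4)(p + 3)(p - 3)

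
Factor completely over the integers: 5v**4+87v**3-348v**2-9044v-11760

(5v+7)(v+12)(v+14)(v-10)

Trying the rational-root candidates, v = -7/5 is a root, so (5v+7) is a factor; dividing leaves v**3+16v**2-92v-1680.
Then v = 10 is a root, giving the factor (v-10) and quotient v**2+26v+168.
The remaining quadratic factors as (v+12)(v+14).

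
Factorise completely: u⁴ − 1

Difference of squares twice: with A = u and B = 1, A⁴ − B⁴ = (A² − B²)(A² + B²), and A² − B² factors again.

(u + 1)·(u − 1)·(u² + 1)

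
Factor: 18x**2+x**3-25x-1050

(x+10)(x+15)(x-7)

Among the possible rational roots, x = 7 is a root, so (x-7) divides it; the quotient is x**2+25x+150.
The remaining quadratic factors as (x+10)(x+15).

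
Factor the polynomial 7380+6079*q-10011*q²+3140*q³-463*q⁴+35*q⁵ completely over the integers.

By the rational root theorem, q = 5 is a root, so (q-5) divides it; the quotient is 35*q⁴-288*q³+1700*q²-1511*q-1476.
Next, q = 9/5 is a root, so (5*q-9) divides it; the quotient is 7*q³-45*q²+259*q+164.
Then q = -4/7 is a root, so (7*q+4) is a factor; dividing leaves q²-7*q+41.
The quadratic q²-7*q+41 has discriminant -115 < 0 and is irreducible over ℤ.

(5*q-9)*(7*q+4)*(q-5)*(q²-7*q+41)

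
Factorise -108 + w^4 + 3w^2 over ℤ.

(w + 3)(w - 3)(w^2 + 12)

Substitute u = w^2 to get a quadratic in u, then factor.
w^2 + 12 is irreducible over ℤ (always positive, so no real roots).
w^2 - 9 is a difference of squares.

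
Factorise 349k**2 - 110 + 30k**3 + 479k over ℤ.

Among the possible rational roots, k = 1/5 is a root, so (5k - 1) divides it; the quotient is 6k**2 + 71k + 110.
The remaining quadratic factors as (k + 10)(6k + 11).

(5k - 1)(6k + 11)(k + 10)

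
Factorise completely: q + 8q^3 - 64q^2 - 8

(q - 8)(8q^2 + 1)

Group as (8q^3 + q) + (-64q^2 - 8) = q(8q^2 + 1) - 8(8q^2 + 1).
Both groups share the factor (8q^2 + 1).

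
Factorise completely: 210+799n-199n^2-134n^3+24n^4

(2n+5)(3n-7)(4n+1)(n-6)

Trying the rational-root candidates, n = -5/2 is a root, so (2n+5) is a factor; dividing leaves 12n^3-97n^2+143n+42.
Next, n = 7/3 is a root, giving the factor (3n-7) and quotient 4n^2-23n-6.
The remaining quadratic factors as (n-6)(4n+1).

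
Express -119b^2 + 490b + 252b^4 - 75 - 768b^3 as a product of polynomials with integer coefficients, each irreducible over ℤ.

(6b + 5)(6b - 1)(7b - 5)(b - 3)

Among the possible rational roots, b = -5/6 is a root, so (6b + 5) is a factor; dividing leaves 42b^3 - 163b^2 + 116b - 15.
Next, b = 3 is a root, so (b - 3) is a factor; dividing leaves 42b^2 - 37b + 5.
The remaining quadratic factors as (6b - 1)(7b - 5).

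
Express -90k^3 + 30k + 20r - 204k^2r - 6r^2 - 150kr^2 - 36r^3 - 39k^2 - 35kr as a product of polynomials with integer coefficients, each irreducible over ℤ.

Group: 6k(-15k^2 - 19kr + 6k - 6r^2 + 4r) + (6r + 5)(-15k^2 - 19kr + 6k - 6r^2 + 4r); both groups contain (-15k^2 - 19kr + 6k - 6r^2 + 4r), so (6k + 6r + 5) is a factor with cofactor -15k^2 - 19kr + 6k - 6r^2 + 4r.
The cofactor groups again: -15k^2 - 19kr + 6k - 6r^2 + 4r = -5k(3k + 2r) + (-3r + 2)(3k + 2r); both groups contain (3k + 2r), giving -(5k + 3r - 2)(3k + 2r).

-(3k + 2r)(5k + 3r - 2)(6k + 6r + 5)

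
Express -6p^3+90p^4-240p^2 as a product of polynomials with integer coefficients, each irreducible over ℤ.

6p^2(3p-5)(5p+8)

Pull out the common factor 6p^2, then factor the remaining trinomial.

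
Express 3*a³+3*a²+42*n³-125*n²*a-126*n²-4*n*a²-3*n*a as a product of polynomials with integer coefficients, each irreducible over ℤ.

Group: 7*n*(6*n²-17*n*a-18*n-3*a²-3*a) - a*(6*n²-17*n*a-18*n-3*a²-3*a); both groups contain (6*n²-17*n*a-18*n-3*a²-3*a), so (7*n-a) is a factor with cofactor 6*n²-17*n*a-18*n-3*a²-3*a.
The cofactor groups again: 6*n²-17*n*a-18*n-3*a²-3*a = 6*n*(n-3*a-3) + a*(n-3*a-3); both groups contain (n-3*a-3), giving (6*n+a)*(n-3*a-3).

(n-3*a-3)*(7*n-a)*(6*n+a)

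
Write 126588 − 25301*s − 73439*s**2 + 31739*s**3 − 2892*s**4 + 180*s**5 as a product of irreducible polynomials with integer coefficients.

(5*s − 12)*(6*s + 7)*(6*s − 11)*(s**2 − 13*s + 137)

Testing divisors of the constant over divisors of the leading coefficient, s = 12/5 is a root, so (5*s − 12) is a factor; dividing leaves 36*s**4 − 492*s**3 + 5167*s**2 − 2287*s − 10549.
Next, s = 11/6 is a root, so (6*s − 11) divides it; the quotient is 6*s**3 − 71*s**2 + 731*s + 959.
Continuing, s = −7/6 is a root, so (6*s + 7) divides it; the quotient is s**2 − 13*s + 137.
The quadratic s**2 − 13*s + 137 has discriminant −379 < 0 and is irreducible over ℤ.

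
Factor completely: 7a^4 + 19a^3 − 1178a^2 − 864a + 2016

(7a + 12)(a + 14)(a − 1)(a − 12)

Among the possible rational roots, a = −12/7 is a root, giving the factor (7a + 12) and quotient a^3 + a^2 − 170a + 168.
Next, a = −14 is a root, so (a + 14) is a factor; dividing leaves a^2 − 13a + 12.
The remaining quadratic factors as (a − 1)(a − 12).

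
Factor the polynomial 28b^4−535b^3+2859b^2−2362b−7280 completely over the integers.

Among the possible rational roots, b = −8/7 is a root, giving the factor (7b+8) and quotient 4b^3−81b^2+501b−910.
Next, b = 13/4 is a root, so (4b−13) divides it; the quotient is b^2−17b+70.
The remaining quadratic factors as (b−7)(b−10).

(4b−13)(7b+8)(b−10)(b−7)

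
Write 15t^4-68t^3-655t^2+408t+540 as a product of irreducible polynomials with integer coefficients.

Testing divisors of the constant over divisors of the leading coefficient, t = -2/3 is a root, so (3t+2) divides it; the quotient is 5t^3-26t^2-201t+270.
Then t = -5 is a root, so (t+5) divides it; the quotient is 5t^2-51t+54.
The remaining quadratic factors as (5t-6)(t-9).

(3t+2)(5t-6)(t+5)(t-9)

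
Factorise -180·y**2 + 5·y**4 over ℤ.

Factor out 5·y**2, leaving y**2 - 36, which is a difference of two squares.

5·y**2·(y + 6)·(y - 6)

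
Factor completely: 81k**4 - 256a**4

(3k - 4a)(3k + 4a)(9k**2 + 16a**2)

Difference of squares twice: with A = 3k and B = 4a, A⁴ − B⁴ = (A² − B²)(A² + B²), and A² − B² factors again.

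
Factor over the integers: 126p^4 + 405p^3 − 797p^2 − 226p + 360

(2p + 9)(3p − 2)(3p − 4)(7p + 5)

Testing divisors of the constant over divisors of the leading coefficient, p = −9/2 is a root, so (2p + 9) is a factor; dividing leaves 63p^3 − 81p^2 − 34p + 40.
Continuing, p = 2/3 is a root, so (3p − 2) divides it; the quotient is 21p^2 − 13p − 20.
The remaining quadratic factors as (3p − 4)(7p + 5).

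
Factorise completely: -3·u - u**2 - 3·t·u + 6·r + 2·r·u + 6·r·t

Group: 2·r·(3·t + u + 3) - u·(3·t + u + 3); both groups contain (3·t + u + 3).

(2·r - u)·(3·t + u + 3)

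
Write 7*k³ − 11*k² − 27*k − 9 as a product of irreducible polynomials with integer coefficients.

(7*k + 3)*(k + 1)*(k − 3)

Testing divisors of the constant over divisors of the leading coefficient, k = 3 is a root, so (k − 3) is a factor; dividing leaves 7*k² + 10*k + 3.
The remaining quadratic factors as (7*k + 3)(k + 1).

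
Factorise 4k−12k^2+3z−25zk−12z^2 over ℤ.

Group: −4z(3z+4k) + (−3k+1)(3z+4k); both groups contain (3z+4k).

−(4z+3k−1)(3z+4k)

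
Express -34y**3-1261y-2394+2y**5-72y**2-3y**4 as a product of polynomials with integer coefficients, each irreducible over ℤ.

(2y+9)(y+2)(y-7)(y**2-y+19)

Among the possible rational roots, y = -2 is a root, giving the factor (y+2) and quotient 2y**4-7y**3-20y**2-32y-1197.
Next, y = -9/2 is a root, so (2y+9) divides it; the quotient is y**3-8y**2+26y-133.
Next, y = 7 is a root, so (y-7) is a factor; dividing leaves y**2-y+19.
The quadratic y**2-y+19 has discriminant -75 < 0 and is irreducible over ℤ.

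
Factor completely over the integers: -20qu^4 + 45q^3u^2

Factor out 5qu^2, leaving 9q^2 - 4u^2, which is a difference of two squares.

5qu^2(3q + 2u)(3q - 2u)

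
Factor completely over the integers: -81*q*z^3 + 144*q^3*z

9*q*z*(4*q + 3*z)*(4*q - 3*z)

Every term has a factor of 9*q*z. Then 16*q^2 - 9*z^2 = (4*q)² − (3*z)².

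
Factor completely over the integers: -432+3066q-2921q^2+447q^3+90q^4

By the rational root theorem, q = 6/5 is a root, so (5q-6) is a factor; dividing leaves 18q^3+111q^2-451q+72.
Next, q = 8/3 is a root, so (3q-8) divides it; the quotient is 6q^2+53q-9.
The remaining quadratic factors as (q+9)(6q-1).

(3q-8)(5q-6)(6q-1)(q+9)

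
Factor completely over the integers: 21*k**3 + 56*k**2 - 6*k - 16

Group as (21*k**3 - 6*k) + (56*k**2 - 16) = 3*k*(7*k**2 - 2) + 8*(7*k**2 - 2).
Both groups share the factor (7*k**2 - 2).

(3*k + 8)*(7*k**2 - 2)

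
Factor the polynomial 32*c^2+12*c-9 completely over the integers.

Need a pair with product 32·(-9) = -288 and sum 12: that's 24 and -12.
Split the middle term: 32*c^2+24*c - 12*c-9 = 8*c*(4*c+3) - 3*(4*c+3).

(4*c+3)*(8*c-3)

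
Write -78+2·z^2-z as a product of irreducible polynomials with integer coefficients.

(2·z-13)·(z+6)

Need a pair with product 2·(-78) = -156 and sum -1: that's -13 and 12.
Split the middle term: 2·z^2-13·z + 12·z-78 = z·(2·z-13) + 6·(2·z-13).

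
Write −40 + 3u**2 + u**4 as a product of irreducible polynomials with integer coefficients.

Substitute w = u**2 to get a quadratic in w, then factor.
u**2 + 8 is irreducible over ℤ (always positive, so no real roots).
u**2 − 5 is irreducible over ℤ (5 is not a perfect square).

(u**2 + 8)(u**2 − 5)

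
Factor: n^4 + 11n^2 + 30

Substitute u = n^2 to get a quadratic in u, then factor.
n^2 + 5 is irreducible over ℤ (always positive, so no real roots).
n^2 + 6 is irreducible over ℤ (always positive, so no real roots).

(n^2 + 5)(n^2 + 6)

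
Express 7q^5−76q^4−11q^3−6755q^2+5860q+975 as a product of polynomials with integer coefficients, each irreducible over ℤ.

(7q+1)(q−1)(q−15)(q^2+5q+65)

Among the possible rational roots, q = 15 is a root, so (q−15) is a factor; dividing leaves 7q^4+29q^3+424q^2−395q−65.
Continuing, q = 1 is a root, so (q−1) is a factor; dividing leaves 7q^3+36q^2+460q+65.
Continuing, q = −1/7 is a root, giving the factor (7q+1) and quotient q^2+5q+65.
The quadratic q^2+5q+65 has discriminant −235 < 0 and is irreducible over ℤ.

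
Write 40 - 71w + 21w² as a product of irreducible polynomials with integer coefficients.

Need a pair with product 21·40 = 840 and sum -71: that's -56 and -15.
Split the middle term: 21w² - 56w - 15w + 40 = 7w(3w - 8) - 5(3w - 8).

(3w - 8)(7w - 5)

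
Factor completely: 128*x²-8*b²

8*(4*x-b)*(4*x+b)

Every term has a factor of 8. Then 16*x²-b² = (4*x)² − (b)².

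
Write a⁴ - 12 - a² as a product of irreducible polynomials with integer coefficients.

Substitute u = a² to get a quadratic in u, then factor.
a² + 3 is irreducible over ℤ (always positive, so no real roots).
a² - 4 is a difference of squares.

(a + 2)(a - 2)(a² + 3)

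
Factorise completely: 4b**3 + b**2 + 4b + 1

(4b + 1)(b**2 + 1)

Group as (4b**3 + 4b) + (b**2 + 1) = 4b(b**2 + 1) + (b**2 + 1).
Both groups share the factor (b**2 + 1).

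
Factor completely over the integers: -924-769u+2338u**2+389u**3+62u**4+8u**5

(2u+1)(4u-3)(u+7)(u**2+u+44)

By the rational root theorem, u = -7 is a root, giving the factor (u+7) and quotient 8u**4+6u**3+347u**2-91u-132.
Next, u = 3/4 is a root, so (4u-3) is a factor; dividing leaves 2u**3+3u**2+89u+44.
Then u = -1/2 is a root, so (2u+1) is a factor; dividing leaves u**2+u+44.
The quadratic u**2+u+44 has discriminant -175 < 0 and is irreducible over ℤ.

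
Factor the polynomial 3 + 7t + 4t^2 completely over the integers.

Need a pair with product 4·3 = 12 and sum 7: that's 3 and 4.
Split the middle term: 4t^2 + 3t + 4t + 3 = t(4t + 3) + (4t + 3).

(4t + 3)(t + 1)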